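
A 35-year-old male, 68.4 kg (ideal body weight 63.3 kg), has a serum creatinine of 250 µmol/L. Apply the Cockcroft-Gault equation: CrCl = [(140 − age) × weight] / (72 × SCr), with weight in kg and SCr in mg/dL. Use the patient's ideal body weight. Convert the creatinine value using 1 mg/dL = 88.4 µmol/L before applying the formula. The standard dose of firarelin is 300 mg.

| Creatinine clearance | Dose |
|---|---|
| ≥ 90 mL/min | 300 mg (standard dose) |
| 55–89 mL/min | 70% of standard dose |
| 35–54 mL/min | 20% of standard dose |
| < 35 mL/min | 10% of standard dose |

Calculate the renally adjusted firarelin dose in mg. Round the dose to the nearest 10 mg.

30 mg

SCr = 250 / 88.4 = 2.828 mg/dL
CrCl = (140 − 35) × 63.3 / (72 × 2.828) = 6646.5 / 203.62 ≈ 32.6 mL/min
CrCl ≈ 33 mL/min → bracket < 35 mL/min.
10% of 300 mg = 30 mg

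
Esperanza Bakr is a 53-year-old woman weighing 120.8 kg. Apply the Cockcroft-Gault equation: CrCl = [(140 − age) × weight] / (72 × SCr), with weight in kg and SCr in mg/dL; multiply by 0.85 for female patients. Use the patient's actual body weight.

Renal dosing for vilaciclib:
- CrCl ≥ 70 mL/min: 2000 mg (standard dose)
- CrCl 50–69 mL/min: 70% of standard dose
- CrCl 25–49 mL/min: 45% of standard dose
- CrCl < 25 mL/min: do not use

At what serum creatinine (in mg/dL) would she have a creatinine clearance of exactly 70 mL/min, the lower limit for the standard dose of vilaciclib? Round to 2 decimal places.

1.77 mg/dL

Standard dose requires CrCl ≥ 70 mL/min.
Set (140 − 53) × 120.8 × 0.85 / (72 × SCr) = 70
SCr = (140 − 53) × 120.8 × 0.85 / (72 × 70) = 1.772 mg/dL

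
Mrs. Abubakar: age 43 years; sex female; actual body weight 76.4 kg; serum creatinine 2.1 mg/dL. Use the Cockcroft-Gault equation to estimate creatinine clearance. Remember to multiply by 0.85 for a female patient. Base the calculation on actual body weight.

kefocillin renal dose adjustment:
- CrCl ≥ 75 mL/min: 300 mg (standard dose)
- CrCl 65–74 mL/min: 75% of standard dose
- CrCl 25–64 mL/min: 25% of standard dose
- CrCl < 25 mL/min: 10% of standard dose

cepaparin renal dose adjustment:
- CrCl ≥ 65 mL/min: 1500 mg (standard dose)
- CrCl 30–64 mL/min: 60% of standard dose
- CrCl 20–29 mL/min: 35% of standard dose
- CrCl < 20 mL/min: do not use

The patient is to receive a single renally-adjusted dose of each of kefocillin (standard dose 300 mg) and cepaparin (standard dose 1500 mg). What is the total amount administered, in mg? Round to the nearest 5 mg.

975 mg

CrCl = (140 − 43) × 76.4 / (72 × 2.1) × 0.85 = 7410.8 / 151.20 × 0.85 ≈ 41.7 mL/min
CrCl ≈ 42 mL/min.
kefocillin: 25–64 mL/min → 25% of 300 mg = 75 mg.
cepaparin: 30–64 mL/min → 60% of 1500 mg = 900 mg.
Total = 75 + 900 = 975 mg.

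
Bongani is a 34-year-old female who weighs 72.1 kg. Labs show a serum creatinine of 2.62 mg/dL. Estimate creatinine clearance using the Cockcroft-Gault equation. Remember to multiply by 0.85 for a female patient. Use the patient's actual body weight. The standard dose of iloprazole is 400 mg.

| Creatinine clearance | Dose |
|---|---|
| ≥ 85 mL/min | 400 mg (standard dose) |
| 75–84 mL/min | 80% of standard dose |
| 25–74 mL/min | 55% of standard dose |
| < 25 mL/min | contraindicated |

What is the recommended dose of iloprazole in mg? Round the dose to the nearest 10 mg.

CrCl = (140 − 34) × 72.1 / (72 × 2.62) × 0.85 = 7642.6 / 188.64 × 0.85 ≈ 34.4 mL/min
CrCl ≈ 34 mL/min → bracket 25–74 mL/min.
55% of 400 mg = 220 mg

220 mg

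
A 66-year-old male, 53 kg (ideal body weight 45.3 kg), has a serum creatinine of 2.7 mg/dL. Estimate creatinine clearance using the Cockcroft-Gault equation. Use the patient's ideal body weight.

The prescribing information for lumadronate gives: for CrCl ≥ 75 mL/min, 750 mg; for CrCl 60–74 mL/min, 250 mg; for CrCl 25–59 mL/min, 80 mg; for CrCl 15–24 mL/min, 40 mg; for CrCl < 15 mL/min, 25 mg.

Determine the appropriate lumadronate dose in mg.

40 mg

CrCl = (140 − 66) × 45.3 / (72 × 2.7) = 3352.2 / 194.40 ≈ 17.2 mL/min
CrCl ≈ 17 mL/min → bracket 15–24 mL/min.
Dose for this bracket: 40 mg.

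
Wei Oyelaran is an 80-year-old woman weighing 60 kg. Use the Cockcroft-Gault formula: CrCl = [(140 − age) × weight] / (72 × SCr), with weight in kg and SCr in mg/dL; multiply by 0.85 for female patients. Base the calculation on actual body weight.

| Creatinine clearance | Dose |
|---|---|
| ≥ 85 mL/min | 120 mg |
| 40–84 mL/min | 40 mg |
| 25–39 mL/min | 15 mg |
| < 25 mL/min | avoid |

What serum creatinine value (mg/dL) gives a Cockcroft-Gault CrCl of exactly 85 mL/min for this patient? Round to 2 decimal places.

Standard dose requires CrCl ≥ 85 mL/min.
Set (140 − 80) × 60 × 0.85 / (72 × SCr) = 85
SCr = (140 − 80) × 60 × 0.85 / (72 × 85) = 0.500 mg/dL

0.50 mg/dL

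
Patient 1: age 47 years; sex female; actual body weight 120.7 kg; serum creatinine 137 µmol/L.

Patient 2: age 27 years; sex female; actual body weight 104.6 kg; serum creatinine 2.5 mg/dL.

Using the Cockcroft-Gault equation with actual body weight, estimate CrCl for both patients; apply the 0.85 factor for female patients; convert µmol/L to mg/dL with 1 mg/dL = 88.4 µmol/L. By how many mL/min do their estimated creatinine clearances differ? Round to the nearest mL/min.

Patient 1: SCr = 137 / 88.4 = 1.55 mg/dL
Patient 1: CrCl = (140 − 47) × 120.7 / (72 × 1.55) × 0.85 = 11225.1 / 111.60 × 0.85 ≈ 85.5 mL/min
Patient 2: CrCl = (140 − 27) × 104.6 / (72 × 2.5) × 0.85 = 11819.8 / 180.00 × 0.85 ≈ 55.8 mL/min
|85.5 − 55.8| = 29.7 mL/min

30 mL/min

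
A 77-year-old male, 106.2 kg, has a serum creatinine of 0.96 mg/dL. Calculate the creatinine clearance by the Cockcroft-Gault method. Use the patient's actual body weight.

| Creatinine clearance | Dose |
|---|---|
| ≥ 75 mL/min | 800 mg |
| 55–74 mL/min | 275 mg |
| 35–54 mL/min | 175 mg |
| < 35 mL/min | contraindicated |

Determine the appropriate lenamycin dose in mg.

800 mg

CrCl = (140 − 77) × 106.2 / (72 × 0.96) = 6690.6 / 69.12 ≈ 96.8 mL/min
CrCl ≈ 97 mL/min → bracket ≥ 75 mL/min.
Dose for this bracket: 800 mg.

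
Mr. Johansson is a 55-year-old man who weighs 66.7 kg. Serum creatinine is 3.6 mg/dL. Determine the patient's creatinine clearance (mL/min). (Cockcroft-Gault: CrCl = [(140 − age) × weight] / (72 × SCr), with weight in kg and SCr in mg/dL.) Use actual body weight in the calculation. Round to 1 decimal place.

CrCl = (140 − 55) × 66.7 / (72 × 3.6) = 5669.5 / 259.20 ≈ 21.9 mL/min

21.9 mL/min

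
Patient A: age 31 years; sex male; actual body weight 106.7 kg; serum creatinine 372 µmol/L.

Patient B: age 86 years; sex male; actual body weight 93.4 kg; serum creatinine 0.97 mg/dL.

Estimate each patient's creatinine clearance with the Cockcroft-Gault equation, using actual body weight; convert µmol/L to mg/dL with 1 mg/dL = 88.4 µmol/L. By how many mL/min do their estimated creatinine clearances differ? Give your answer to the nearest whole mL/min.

34 mL/min

Patient A: SCr = 372 / 88.4 = 4.208 mg/dL
Patient A: CrCl = (140 − 31) × 106.7 / (72 × 4.208) = 11630.3 / 302.98 ≈ 38.4 mL/min
Patient B: CrCl = (140 − 86) × 93.4 / (72 × 0.97) = 5043.6 / 69.84 ≈ 72.2 mL/min
|38.4 − 72.2| = 33.8 mL/min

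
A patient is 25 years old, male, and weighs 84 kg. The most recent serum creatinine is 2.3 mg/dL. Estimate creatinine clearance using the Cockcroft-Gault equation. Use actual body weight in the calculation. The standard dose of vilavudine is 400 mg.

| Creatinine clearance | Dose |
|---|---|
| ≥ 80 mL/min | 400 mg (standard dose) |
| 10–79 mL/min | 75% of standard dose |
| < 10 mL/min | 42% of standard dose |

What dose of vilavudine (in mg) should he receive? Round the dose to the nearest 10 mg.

CrCl = (140 − 25) × 84 / (72 × 2.3) = 9660.0 / 165.60 ≈ 58.3 mL/min
CrCl ≈ 58 mL/min → bracket 10–79 mL/min.
75% of 400 mg = 300 mg

300 mg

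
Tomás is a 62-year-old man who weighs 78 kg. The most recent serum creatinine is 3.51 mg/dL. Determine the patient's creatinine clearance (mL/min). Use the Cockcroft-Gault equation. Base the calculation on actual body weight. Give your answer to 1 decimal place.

CrCl = (140 − 62) × 78 / (72 × 3.51) = 6084.0 / 252.72 ≈ 24.1 mL/min

24.1 mL/min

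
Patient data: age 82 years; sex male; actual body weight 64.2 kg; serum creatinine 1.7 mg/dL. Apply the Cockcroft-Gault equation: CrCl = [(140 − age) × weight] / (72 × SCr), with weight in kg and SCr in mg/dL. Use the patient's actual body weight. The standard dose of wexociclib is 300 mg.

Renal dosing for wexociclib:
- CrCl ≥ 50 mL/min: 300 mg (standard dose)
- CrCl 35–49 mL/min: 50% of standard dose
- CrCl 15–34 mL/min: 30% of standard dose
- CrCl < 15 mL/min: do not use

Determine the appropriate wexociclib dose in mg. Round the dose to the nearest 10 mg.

90 mg

CrCl = (140 − 82) × 64.2 / (72 × 1.7) = 3723.6 / 122.40 ≈ 30.4 mL/min
CrCl ≈ 30 mL/min → bracket 15–34 mL/min.
30% of 300 mg = 90 mg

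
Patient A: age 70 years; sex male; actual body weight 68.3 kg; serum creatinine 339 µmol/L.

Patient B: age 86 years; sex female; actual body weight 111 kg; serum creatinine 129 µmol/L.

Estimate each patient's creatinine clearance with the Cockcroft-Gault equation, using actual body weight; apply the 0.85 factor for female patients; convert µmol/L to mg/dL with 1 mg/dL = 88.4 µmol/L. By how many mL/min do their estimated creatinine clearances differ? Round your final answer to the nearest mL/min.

31 mL/min

Patient A: SCr = 339 / 88.4 = 3.835 mg/dL
Patient A: CrCl = (140 − 70) × 68.3 / (72 × 3.835) = 4781.0 / 276.12 ≈ 17.3 mL/min
Patient B: SCr = 129 / 88.4 = 1.459 mg/dL
Patient B: CrCl = (140 − 86) × 111 / (72 × 1.459) × 0.85 = 5994.0 / 105.05 × 0.85 ≈ 48.5 mL/min
|17.3 − 48.5| = 31.2 mL/min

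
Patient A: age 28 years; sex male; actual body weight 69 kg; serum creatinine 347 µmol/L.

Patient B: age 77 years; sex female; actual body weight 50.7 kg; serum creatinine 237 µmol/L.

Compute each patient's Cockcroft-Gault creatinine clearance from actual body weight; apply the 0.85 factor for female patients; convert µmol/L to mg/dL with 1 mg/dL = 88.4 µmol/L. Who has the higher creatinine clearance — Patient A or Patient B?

Patient A

Patient A: SCr = 347 / 88.4 = 3.925 mg/dL
Patient A: CrCl = (140 − 28) × 69 / (72 × 3.925) = 7728.0 / 282.60 ≈ 27.3 mL/min
Patient B: SCr = 237 / 88.4 = 2.681 mg/dL
Patient B: CrCl = (140 − 77) × 50.7 / (72 × 2.681) × 0.85 = 3194.1 / 193.03 × 0.85 ≈ 14.1 mL/min
27.3 vs 14.1 mL/min → Patient A is higher.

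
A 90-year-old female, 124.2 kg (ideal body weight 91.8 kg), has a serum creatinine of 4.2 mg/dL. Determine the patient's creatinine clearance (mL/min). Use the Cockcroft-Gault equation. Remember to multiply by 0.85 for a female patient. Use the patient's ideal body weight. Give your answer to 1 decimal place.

12.9 mL/min

CrCl = (140 − 90) × 91.8 / (72 × 4.2) × 0.85 = 4590.0 / 302.40 × 0.85 ≈ 12.9 mL/min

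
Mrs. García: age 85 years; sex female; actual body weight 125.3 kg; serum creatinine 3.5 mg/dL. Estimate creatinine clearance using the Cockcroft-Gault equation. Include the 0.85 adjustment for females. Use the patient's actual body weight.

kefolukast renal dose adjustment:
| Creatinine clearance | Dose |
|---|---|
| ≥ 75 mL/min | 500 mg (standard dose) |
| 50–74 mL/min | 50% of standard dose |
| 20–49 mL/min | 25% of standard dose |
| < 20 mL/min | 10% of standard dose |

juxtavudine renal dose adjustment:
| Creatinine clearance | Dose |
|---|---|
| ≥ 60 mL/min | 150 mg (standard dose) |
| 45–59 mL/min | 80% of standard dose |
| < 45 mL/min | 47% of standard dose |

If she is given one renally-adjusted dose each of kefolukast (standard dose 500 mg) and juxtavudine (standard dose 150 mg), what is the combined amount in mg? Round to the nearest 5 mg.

195 mg

CrCl = (140 − 85) × 125.3 / (72 × 3.5) × 0.85 = 6891.5 / 252.00 × 0.85 ≈ 23.2 mL/min
CrCl ≈ 23 mL/min.
kefolukast: 20–49 mL/min → 25% of 500 mg = 125 mg.
juxtavudine: < 45 mL/min → 47% of 150 mg = 70.5 mg.
Total = 125 + 70.5 = 195.5 mg.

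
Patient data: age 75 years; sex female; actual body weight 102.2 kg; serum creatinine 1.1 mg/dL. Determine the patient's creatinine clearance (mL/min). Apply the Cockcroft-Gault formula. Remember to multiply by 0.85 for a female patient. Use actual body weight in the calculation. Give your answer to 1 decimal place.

CrCl = (140 − 75) × 102.2 / (72 × 1.1) × 0.85 = 6643.0 / 79.20 × 0.85 ≈ 71.3 mL/min

71.3 mL/min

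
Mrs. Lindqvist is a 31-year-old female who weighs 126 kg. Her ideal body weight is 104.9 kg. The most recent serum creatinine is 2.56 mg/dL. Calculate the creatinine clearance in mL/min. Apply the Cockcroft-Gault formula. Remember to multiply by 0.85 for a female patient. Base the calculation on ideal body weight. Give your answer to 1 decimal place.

52.7 mL/min

CrCl = (140 − 31) × 104.9 / (72 × 2.56) × 0.85 = 11434.1 / 184.32 × 0.85 ≈ 52.7 mL/min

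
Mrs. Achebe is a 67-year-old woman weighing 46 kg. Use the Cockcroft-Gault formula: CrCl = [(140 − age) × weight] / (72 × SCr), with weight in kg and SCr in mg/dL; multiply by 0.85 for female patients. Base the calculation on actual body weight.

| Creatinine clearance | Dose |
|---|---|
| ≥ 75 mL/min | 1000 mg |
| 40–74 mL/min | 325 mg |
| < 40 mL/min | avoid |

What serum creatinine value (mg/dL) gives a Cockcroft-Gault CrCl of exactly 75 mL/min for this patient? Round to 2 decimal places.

0.53 mg/dL

Standard dose requires CrCl ≥ 75 mL/min.
Set (140 − 67) × 46 × 0.85 / (72 × SCr) = 75
SCr = (140 − 67) × 46 × 0.85 / (72 × 75) = 0.529 mg/dL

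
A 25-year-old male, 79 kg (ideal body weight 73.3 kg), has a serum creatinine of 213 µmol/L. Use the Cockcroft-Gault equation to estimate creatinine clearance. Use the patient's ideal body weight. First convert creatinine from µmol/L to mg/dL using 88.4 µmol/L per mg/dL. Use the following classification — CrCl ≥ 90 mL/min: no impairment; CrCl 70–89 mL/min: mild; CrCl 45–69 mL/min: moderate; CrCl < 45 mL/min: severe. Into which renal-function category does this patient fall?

moderate

SCr = 213 / 88.4 = 2.41 mg/dL
CrCl = (140 − 25) × 73.3 / (72 × 2.41) = 8429.5 / 173.52 ≈ 48.6 mL/min
49 mL/min falls in the 'moderate' range.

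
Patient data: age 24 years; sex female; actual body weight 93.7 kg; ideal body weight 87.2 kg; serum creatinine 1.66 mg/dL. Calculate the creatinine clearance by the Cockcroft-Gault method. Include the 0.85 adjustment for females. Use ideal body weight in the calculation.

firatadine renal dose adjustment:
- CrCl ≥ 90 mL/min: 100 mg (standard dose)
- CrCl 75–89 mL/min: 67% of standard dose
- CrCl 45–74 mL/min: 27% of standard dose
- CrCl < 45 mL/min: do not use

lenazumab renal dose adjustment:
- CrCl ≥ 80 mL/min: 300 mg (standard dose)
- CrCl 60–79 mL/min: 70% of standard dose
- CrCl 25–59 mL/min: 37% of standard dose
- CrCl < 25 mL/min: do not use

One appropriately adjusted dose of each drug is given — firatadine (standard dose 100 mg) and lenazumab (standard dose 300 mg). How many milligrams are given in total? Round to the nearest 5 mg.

CrCl = (140 − 24) × 87.2 / (72 × 1.66) × 0.85 = 10115.2 / 119.52 × 0.85 ≈ 71.9 mL/min
CrCl ≈ 72 mL/min.
firatadine: 45–74 mL/min → 27% of 100 mg = 27 mg.
lenazumab: 60–79 mL/min → 70% of 300 mg = 210 mg.
Total = 27 + 210 = 237 mg.

235 mg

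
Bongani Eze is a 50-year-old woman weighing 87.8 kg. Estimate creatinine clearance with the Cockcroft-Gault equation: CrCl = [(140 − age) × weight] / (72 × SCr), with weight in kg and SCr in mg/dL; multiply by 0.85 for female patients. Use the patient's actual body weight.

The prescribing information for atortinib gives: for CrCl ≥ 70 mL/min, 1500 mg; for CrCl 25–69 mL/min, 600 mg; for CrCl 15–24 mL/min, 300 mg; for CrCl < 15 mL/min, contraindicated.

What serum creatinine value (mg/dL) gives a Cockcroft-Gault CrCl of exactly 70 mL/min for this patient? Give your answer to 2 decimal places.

Standard dose requires CrCl ≥ 70 mL/min.
Set (140 − 50) × 87.8 × 0.85 / (72 × SCr) = 70
SCr = (140 − 50) × 87.8 × 0.85 / (72 × 70) = 1.333 mg/dL

1.33 mg/dL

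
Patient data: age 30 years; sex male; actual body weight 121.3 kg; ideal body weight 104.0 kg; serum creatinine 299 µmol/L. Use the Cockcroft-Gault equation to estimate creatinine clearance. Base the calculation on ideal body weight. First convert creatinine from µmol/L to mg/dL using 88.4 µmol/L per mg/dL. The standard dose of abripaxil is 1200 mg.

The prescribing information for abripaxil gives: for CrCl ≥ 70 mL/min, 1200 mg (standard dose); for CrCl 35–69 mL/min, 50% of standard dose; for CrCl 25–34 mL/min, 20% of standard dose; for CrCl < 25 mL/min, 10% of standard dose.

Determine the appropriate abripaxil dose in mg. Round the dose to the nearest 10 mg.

SCr = 299 / 88.4 = 3.382 mg/dL
CrCl = (140 − 30) × 104 / (72 × 3.382) = 11440.0 / 243.50 ≈ 47.0 mL/min
CrCl ≈ 47 mL/min → bracket 35–69 mL/min.
50% of 1200 mg = 600 mg

600 mg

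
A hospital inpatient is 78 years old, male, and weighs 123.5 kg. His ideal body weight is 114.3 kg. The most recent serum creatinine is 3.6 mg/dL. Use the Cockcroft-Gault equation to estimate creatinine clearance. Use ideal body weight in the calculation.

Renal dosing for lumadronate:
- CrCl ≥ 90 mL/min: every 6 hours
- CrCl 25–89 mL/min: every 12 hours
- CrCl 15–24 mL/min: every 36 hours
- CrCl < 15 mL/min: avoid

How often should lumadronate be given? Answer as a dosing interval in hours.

CrCl = (140 − 78) × 114.3 / (72 × 3.6) = 7086.6 / 259.20 ≈ 27.3 mL/min
CrCl ≈ 27 mL/min → bracket 25–89 mL/min → every 12 hours.

every 12 hours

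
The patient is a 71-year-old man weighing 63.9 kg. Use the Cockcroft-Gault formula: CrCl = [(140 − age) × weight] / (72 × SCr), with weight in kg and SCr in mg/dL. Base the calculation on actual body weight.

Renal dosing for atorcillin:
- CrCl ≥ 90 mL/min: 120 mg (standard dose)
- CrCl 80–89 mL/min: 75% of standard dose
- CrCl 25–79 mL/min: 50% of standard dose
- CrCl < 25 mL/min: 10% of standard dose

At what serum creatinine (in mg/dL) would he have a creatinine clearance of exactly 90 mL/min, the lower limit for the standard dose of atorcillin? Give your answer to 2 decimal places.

0.68 mg/dL

Standard dose requires CrCl ≥ 90 mL/min.
Set (140 − 71) × 63.9 / (72 × SCr) = 90
SCr = (140 − 71) × 63.9 / (72 × 90) = 0.680 mg/dL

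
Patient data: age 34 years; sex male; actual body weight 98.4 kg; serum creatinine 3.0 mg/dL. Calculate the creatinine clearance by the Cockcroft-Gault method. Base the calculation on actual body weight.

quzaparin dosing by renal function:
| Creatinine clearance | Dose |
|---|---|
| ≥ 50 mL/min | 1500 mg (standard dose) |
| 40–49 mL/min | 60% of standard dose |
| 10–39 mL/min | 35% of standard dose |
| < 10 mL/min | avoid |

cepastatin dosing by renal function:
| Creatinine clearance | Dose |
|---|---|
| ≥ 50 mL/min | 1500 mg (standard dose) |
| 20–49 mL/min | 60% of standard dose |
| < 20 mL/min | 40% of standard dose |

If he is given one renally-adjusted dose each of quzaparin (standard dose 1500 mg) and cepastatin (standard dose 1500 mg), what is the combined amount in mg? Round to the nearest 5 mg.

CrCl = (140 − 34) × 98.4 / (72 × 3) = 10430.4 / 216.00 ≈ 48.3 mL/min
CrCl ≈ 48 mL/min.
quzaparin: 40–49 mL/min → 60% of 1500 mg = 900 mg.
cepastatin: 20–49 mL/min → 60% of 1500 mg = 900 mg.
Total = 900 + 900 = 1800 mg.

1800 mg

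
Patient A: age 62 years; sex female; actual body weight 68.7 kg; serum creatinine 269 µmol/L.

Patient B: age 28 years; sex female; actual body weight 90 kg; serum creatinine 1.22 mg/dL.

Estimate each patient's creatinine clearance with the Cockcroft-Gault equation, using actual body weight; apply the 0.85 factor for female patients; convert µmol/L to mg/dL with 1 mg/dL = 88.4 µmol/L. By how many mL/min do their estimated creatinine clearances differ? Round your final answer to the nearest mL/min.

77 mL/min

Patient A: SCr = 269 / 88.4 = 3.043 mg/dL
Patient A: CrCl = (140 − 62) × 68.7 / (72 × 3.043) × 0.85 = 5358.6 / 219.10 × 0.85 ≈ 20.8 mL/min
Patient B: CrCl = (140 − 28) × 90 / (72 × 1.22) × 0.85 = 10080.0 / 87.84 × 0.85 ≈ 97.5 mL/min
|20.8 − 97.5| = 76.7 mL/min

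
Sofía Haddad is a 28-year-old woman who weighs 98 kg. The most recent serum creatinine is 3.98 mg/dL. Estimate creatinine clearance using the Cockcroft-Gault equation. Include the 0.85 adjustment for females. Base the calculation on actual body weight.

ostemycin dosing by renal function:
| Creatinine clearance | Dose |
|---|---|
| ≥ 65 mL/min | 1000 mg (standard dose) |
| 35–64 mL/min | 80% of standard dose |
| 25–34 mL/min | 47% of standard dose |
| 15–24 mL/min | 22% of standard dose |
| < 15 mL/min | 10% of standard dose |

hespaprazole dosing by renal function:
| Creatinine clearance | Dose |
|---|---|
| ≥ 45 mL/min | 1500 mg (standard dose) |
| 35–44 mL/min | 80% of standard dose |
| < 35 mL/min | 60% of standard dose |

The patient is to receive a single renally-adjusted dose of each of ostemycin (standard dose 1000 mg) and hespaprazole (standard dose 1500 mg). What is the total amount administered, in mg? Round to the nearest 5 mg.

CrCl = (140 − 28) × 98 / (72 × 3.98) × 0.85 = 10976.0 / 286.56 × 0.85 ≈ 32.6 mL/min
CrCl ≈ 33 mL/min.
ostemycin: 25–34 mL/min → 47% of 1000 mg = 470 mg.
hespaprazole: < 35 mL/min → 60% of 1500 mg = 900 mg.
Total = 470 + 900 = 1370 mg.

1370 mg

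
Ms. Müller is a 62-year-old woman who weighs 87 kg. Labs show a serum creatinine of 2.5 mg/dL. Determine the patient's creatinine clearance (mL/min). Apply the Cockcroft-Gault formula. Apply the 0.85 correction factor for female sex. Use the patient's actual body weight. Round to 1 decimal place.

CrCl = (140 − 62) × 87 / (72 × 2.5) × 0.85 = 6786.0 / 180.00 × 0.85 ≈ 32.0 mL/min

32.0 mL/min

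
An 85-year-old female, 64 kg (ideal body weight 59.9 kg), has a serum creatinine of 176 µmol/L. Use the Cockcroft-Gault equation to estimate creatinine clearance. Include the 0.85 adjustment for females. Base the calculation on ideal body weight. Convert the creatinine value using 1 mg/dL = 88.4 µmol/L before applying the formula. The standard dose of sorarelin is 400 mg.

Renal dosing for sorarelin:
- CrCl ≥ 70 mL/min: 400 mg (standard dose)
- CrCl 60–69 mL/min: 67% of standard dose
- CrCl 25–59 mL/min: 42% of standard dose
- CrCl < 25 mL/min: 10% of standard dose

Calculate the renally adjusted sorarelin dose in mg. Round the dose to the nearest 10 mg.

SCr = 176 / 88.4 = 1.991 mg/dL
CrCl = (140 − 85) × 59.9 / (72 × 1.991) × 0.85 = 3294.5 / 143.35 × 0.85 ≈ 19.5 mL/min
CrCl ≈ 20 mL/min → bracket < 25 mL/min.
10% of 400 mg = 40 mg

40 mg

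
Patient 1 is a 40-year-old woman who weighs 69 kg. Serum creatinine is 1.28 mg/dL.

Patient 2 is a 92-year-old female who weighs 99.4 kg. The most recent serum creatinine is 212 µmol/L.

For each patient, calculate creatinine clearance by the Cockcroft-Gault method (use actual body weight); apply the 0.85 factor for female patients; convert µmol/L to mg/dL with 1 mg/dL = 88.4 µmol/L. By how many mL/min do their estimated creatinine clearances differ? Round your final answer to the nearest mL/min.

40 mL/min

Patient 1: CrCl = (140 − 40) × 69 / (72 × 1.28) × 0.85 = 6900.0 / 92.16 × 0.85 ≈ 63.6 mL/min
Patient 2: SCr = 212 / 88.4 = 2.398 mg/dL
Patient 2: CrCl = (140 − 92) × 99.4 / (72 × 2.398) × 0.85 = 4771.2 / 172.66 × 0.85 ≈ 23.5 mL/min
|63.6 − 23.5| = 40.1 mL/min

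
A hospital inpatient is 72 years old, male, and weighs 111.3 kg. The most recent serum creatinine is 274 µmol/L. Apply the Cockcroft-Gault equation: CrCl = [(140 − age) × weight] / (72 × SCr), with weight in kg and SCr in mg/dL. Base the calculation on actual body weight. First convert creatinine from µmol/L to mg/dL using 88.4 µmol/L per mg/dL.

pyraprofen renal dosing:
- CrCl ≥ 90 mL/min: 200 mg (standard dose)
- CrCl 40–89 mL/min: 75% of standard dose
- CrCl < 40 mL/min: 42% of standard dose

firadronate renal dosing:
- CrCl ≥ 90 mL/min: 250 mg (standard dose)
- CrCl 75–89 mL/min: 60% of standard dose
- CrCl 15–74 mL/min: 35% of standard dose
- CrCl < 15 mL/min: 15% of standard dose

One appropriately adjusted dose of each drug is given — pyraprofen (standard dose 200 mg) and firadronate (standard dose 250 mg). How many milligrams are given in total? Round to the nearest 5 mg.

SCr = 274 / 88.4 = 3.1 mg/dL
CrCl = (140 − 72) × 111.3 / (72 × 3.1) = 7568.4 / 223.20 ≈ 33.9 mL/min
CrCl ≈ 34 mL/min.
pyraprofen: < 40 mL/min → 42% of 200 mg = 84 mg.
firadronate: 15–74 mL/min → 35% of 250 mg = 87.5 mg.
Total = 84 + 87.5 = 171.5 mg.

170 mg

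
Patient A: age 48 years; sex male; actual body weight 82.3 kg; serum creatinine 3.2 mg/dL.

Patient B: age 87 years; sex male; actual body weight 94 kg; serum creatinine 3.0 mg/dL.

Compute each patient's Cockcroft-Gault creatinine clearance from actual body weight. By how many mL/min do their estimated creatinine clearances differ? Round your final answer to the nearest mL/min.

Patient A: CrCl = (140 − 48) × 82.3 / (72 × 3.2) = 7571.6 / 230.40 ≈ 32.9 mL/min
Patient B: CrCl = (140 − 87) × 94 / (72 × 3) = 4982.0 / 216.00 ≈ 23.1 mL/min
|32.9 − 23.1| = 9.8 mL/min

10 mL/min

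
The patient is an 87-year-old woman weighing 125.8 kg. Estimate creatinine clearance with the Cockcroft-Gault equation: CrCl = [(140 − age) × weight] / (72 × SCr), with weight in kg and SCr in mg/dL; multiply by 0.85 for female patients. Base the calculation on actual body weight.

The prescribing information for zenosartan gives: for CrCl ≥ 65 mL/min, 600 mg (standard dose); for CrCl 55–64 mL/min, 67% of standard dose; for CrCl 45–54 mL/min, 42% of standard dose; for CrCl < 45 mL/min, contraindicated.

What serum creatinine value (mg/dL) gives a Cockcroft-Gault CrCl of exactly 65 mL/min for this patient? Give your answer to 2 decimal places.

1.21 mg/dL

Standard dose requires CrCl ≥ 65 mL/min.
Set (140 − 87) × 125.8 × 0.85 / (72 × SCr) = 65
SCr = (140 − 87) × 125.8 × 0.85 / (72 × 65) = 1.211 mg/dL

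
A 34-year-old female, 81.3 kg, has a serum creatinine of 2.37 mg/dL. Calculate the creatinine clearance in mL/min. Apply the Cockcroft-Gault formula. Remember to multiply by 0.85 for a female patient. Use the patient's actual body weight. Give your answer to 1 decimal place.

CrCl = (140 − 34) × 81.3 / (72 × 2.37) × 0.85 = 8617.8 / 170.64 × 0.85 ≈ 42.9 mL/min

42.9 mL/min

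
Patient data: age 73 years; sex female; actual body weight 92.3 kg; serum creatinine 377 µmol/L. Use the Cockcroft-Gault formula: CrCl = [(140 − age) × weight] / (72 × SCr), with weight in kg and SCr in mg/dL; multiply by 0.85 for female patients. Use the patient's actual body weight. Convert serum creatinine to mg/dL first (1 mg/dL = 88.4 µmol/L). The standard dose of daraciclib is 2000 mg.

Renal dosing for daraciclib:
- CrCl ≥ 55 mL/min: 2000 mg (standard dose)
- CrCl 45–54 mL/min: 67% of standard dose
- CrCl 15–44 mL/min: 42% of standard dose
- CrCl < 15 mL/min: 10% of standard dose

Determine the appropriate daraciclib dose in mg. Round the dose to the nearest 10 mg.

840 mg

SCr = 377 / 88.4 = 4.265 mg/dL
CrCl = (140 − 73) × 92.3 / (72 × 4.265) × 0.85 = 6184.1 / 307.08 × 0.85 ≈ 17.1 mL/min
CrCl ≈ 17 mL/min → bracket 15–44 mL/min.
42% of 2000 mg = 840 mg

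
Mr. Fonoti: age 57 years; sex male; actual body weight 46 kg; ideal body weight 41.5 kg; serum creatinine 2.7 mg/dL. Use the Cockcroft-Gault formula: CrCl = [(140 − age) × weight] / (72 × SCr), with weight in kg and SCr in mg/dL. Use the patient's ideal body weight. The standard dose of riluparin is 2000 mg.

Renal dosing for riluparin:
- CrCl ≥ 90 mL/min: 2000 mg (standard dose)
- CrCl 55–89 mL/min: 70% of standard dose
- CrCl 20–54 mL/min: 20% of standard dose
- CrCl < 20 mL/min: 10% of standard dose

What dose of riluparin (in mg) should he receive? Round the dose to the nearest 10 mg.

CrCl = (140 − 57) × 41.5 / (72 × 2.7) = 3444.5 / 194.40 ≈ 17.7 mL/min
CrCl ≈ 18 mL/min → bracket < 20 mL/min.
10% of 2000 mg = 200 mg

200 mg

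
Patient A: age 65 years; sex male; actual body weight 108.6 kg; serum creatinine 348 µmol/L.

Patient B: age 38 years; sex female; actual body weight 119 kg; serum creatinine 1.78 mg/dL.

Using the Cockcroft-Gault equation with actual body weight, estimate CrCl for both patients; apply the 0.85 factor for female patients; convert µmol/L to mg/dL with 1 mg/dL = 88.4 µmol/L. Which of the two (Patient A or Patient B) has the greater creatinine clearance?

Patient B

Patient A: SCr = 348 / 88.4 = 3.937 mg/dL
Patient A: CrCl = (140 − 65) × 108.6 / (72 × 3.937) = 8145.0 / 283.46 ≈ 28.7 mL/min
Patient B: CrCl = (140 − 38) × 119 / (72 × 1.78) × 0.85 = 12138.0 / 128.16 × 0.85 ≈ 80.5 mL/min
28.7 vs 80.5 mL/min → Patient B is higher.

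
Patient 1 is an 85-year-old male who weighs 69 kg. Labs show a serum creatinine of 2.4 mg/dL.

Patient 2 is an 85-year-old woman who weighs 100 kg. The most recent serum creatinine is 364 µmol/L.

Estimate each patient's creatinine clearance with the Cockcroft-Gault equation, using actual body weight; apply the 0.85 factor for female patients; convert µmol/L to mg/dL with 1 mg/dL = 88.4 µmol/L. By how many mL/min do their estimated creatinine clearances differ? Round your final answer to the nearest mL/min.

Patient 1: CrCl = (140 − 85) × 69 / (72 × 2.4) = 3795.0 / 172.80 ≈ 22.0 mL/min
Patient 2: SCr = 364 / 88.4 = 4.118 mg/dL
Patient 2: CrCl = (140 − 85) × 100 / (72 × 4.118) × 0.85 = 5500.0 / 296.50 × 0.85 ≈ 15.8 mL/min
|22.0 − 15.8| = 6.2 mL/min

6 mL/min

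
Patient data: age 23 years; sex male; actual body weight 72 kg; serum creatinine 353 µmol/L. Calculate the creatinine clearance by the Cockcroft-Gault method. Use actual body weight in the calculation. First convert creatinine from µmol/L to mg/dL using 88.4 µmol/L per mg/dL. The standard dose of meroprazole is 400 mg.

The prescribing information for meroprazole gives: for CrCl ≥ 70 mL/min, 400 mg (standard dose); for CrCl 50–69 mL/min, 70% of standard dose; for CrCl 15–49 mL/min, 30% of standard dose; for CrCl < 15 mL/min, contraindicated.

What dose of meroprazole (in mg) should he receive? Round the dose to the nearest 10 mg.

120 mg

SCr = 353 / 88.4 = 3.993 mg/dL
CrCl = (140 − 23) × 72 / (72 × 3.993) = 8424.0 / 287.50 ≈ 29.3 mL/min
CrCl ≈ 29 mL/min → bracket 15–49 mL/min.
30% of 400 mg = 120 mg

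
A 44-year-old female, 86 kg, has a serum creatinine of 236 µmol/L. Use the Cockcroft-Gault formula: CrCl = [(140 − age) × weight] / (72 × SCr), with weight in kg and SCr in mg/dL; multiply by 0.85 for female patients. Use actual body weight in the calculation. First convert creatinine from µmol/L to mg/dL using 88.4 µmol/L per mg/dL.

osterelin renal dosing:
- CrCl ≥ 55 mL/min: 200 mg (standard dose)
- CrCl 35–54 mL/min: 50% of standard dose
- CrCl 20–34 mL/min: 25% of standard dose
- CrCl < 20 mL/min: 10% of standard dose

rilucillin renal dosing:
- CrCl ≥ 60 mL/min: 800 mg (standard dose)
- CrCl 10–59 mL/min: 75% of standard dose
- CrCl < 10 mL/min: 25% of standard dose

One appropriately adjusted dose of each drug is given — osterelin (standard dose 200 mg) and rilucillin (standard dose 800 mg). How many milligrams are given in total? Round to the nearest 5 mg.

700 mg

SCr = 236 / 88.4 = 2.67 mg/dL
CrCl = (140 − 44) × 86 / (72 × 2.67) × 0.85 = 8256.0 / 192.24 × 0.85 ≈ 36.5 mL/min
CrCl ≈ 37 mL/min.
osterelin: 35–54 mL/min → 50% of 200 mg = 100 mg.
rilucillin: 10–59 mL/min → 75% of 800 mg = 600 mg.
Total = 100 + 600 = 700 mg.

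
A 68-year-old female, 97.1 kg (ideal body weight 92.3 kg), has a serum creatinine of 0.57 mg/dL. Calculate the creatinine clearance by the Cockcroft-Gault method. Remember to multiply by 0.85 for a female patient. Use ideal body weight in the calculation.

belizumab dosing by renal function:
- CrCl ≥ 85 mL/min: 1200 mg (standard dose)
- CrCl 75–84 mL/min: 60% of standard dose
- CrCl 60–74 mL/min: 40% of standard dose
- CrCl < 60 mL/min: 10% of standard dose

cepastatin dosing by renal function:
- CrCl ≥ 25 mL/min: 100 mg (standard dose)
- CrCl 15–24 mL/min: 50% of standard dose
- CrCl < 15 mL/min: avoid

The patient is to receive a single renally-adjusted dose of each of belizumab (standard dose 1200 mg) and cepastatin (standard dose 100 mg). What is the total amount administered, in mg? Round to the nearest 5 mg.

CrCl = (140 − 68) × 92.3 / (72 × 0.57) × 0.85 = 6645.6 / 41.04 × 0.85 ≈ 137.6 mL/min
CrCl ≈ 138 mL/min.
belizumab: ≥ 85 mL/min → 100% of 1200 mg = 1200 mg.
cepastatin: ≥ 25 mL/min → 100% of 100 mg = 100 mg.
Total = 1200 + 100 = 1300 mg.

1300 mg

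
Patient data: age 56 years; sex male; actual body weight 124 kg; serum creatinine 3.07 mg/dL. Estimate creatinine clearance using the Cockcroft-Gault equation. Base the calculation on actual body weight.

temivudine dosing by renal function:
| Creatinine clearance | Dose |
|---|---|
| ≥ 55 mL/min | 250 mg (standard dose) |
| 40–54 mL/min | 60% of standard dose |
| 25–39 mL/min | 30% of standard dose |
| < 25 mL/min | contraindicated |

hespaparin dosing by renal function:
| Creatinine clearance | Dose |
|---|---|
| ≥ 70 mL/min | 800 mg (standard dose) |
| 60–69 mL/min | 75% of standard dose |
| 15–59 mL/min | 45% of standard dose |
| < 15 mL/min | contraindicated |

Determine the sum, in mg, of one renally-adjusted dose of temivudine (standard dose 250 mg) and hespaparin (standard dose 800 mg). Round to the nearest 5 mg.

CrCl = (140 − 56) × 124 / (72 × 3.07) = 10416.0 / 221.04 ≈ 47.1 mL/min
CrCl ≈ 47 mL/min.
temivudine: 40–54 mL/min → 60% of 250 mg = 150 mg.
hespaparin: 15–59 mL/min → 45% of 800 mg = 360 mg.
Total = 150 + 360 = 510 mg.

510 mg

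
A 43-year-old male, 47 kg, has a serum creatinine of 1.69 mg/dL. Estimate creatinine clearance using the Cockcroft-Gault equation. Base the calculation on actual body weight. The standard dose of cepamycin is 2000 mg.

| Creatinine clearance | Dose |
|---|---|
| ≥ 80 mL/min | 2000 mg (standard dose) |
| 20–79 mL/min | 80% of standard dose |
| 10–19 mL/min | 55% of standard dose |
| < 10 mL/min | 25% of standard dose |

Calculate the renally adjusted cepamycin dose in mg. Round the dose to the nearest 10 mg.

CrCl = (140 − 43) × 47 / (72 × 1.69) = 4559.0 / 121.68 ≈ 37.5 mL/min
CrCl ≈ 37 mL/min → bracket 20–79 mL/min.
80% of 2000 mg = 1600 mg

1600 mg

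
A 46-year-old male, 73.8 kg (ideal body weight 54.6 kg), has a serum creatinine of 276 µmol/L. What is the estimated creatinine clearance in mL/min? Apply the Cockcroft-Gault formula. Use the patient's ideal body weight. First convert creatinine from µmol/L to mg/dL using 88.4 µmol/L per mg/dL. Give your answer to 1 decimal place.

22.8 mL/min

SCr = 276 / 88.4 = 3.122 mg/dL
CrCl = (140 − 46) × 54.6 / (72 × 3.122) = 5132.4 / 224.78 ≈ 22.8 mL/min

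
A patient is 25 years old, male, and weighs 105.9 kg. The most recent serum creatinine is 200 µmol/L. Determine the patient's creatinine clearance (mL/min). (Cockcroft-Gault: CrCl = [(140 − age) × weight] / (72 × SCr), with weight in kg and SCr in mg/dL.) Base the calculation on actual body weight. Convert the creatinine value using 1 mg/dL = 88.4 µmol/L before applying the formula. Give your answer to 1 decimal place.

74.8 mL/min

SCr = 200 / 88.4 = 2.262 mg/dL
CrCl = (140 − 25) × 105.9 / (72 × 2.262) = 12178.5 / 162.86 ≈ 74.8 mL/min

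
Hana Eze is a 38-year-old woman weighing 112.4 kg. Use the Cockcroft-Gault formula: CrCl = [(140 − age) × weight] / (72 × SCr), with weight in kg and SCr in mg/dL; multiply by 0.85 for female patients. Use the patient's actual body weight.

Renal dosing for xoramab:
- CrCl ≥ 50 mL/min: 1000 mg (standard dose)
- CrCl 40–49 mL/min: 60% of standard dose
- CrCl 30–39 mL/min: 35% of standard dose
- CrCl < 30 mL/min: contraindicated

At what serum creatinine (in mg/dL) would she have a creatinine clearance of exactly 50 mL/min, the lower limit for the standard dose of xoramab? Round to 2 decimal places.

Standard dose requires CrCl ≥ 50 mL/min.
Set (140 − 38) × 112.4 × 0.85 / (72 × SCr) = 50
SCr = (140 − 38) × 112.4 × 0.85 / (72 × 50) = 2.707 mg/dL

2.71 mg/dL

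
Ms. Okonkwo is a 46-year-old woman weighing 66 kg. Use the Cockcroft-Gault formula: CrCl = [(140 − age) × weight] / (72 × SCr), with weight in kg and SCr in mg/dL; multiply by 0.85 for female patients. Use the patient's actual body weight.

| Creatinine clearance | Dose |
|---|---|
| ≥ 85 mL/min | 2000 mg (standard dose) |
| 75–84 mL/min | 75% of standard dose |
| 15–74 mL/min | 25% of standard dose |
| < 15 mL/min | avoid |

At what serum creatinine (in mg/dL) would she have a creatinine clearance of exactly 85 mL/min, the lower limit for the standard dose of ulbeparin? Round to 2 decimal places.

0.86 mg/dL

Standard dose requires CrCl ≥ 85 mL/min.
Set (140 − 46) × 66 × 0.85 / (72 × SCr) = 85
SCr = (140 − 46) × 66 × 0.85 / (72 × 85) = 0.862 mg/dL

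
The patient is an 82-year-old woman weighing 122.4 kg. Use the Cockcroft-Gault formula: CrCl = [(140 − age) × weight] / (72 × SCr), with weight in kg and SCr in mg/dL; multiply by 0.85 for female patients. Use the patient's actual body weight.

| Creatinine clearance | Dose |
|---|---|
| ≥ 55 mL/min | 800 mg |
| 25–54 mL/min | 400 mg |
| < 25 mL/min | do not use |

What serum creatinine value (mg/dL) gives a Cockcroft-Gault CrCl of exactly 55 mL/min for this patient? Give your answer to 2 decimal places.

Standard dose requires CrCl ≥ 55 mL/min.
Set (140 − 82) × 122.4 × 0.85 / (72 × SCr) = 55
SCr = (140 − 82) × 122.4 × 0.85 / (72 × 55) = 1.524 mg/dL

1.52 mg/dL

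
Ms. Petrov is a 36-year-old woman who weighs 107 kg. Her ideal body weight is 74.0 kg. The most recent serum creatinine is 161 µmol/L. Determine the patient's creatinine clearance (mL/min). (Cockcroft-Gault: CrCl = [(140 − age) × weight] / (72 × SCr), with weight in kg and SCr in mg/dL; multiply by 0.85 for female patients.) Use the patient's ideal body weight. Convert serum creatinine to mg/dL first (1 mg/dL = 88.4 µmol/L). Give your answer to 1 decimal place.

49.9 mL/min

SCr = 161 / 88.4 = 1.821 mg/dL
CrCl = (140 − 36) × 74 / (72 × 1.821) × 0.85 = 7696.0 / 131.11 × 0.85 ≈ 49.9 mL/min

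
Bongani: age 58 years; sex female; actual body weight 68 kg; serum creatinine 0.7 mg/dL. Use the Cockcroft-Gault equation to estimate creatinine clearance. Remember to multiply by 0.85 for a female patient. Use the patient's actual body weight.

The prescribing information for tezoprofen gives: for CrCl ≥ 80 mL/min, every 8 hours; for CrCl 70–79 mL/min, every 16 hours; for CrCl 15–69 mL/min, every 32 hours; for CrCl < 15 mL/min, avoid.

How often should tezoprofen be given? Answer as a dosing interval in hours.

every 8 hours

CrCl = (140 − 58) × 68 / (72 × 0.7) × 0.85 = 5576.0 / 50.40 × 0.85 ≈ 94.0 mL/min
CrCl ≈ 94 mL/min → bracket ≥ 80 mL/min → every 8 hours.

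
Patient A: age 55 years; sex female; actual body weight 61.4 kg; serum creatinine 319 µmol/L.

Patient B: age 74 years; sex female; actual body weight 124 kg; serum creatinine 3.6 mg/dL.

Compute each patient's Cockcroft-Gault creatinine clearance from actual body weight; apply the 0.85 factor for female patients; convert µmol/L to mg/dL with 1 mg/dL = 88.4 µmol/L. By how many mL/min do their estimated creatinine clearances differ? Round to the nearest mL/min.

10 mL/min

Patient A: SCr = 319 / 88.4 = 3.609 mg/dL
Patient A: CrCl = (140 − 55) × 61.4 / (72 × 3.609) × 0.85 = 5219.0 / 259.85 × 0.85 ≈ 17.1 mL/min
Patient B: CrCl = (140 − 74) × 124 / (72 × 3.6) × 0.85 = 8184.0 / 259.20 × 0.85 ≈ 26.8 mL/min
|17.1 − 26.8| = 9.7 mL/min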